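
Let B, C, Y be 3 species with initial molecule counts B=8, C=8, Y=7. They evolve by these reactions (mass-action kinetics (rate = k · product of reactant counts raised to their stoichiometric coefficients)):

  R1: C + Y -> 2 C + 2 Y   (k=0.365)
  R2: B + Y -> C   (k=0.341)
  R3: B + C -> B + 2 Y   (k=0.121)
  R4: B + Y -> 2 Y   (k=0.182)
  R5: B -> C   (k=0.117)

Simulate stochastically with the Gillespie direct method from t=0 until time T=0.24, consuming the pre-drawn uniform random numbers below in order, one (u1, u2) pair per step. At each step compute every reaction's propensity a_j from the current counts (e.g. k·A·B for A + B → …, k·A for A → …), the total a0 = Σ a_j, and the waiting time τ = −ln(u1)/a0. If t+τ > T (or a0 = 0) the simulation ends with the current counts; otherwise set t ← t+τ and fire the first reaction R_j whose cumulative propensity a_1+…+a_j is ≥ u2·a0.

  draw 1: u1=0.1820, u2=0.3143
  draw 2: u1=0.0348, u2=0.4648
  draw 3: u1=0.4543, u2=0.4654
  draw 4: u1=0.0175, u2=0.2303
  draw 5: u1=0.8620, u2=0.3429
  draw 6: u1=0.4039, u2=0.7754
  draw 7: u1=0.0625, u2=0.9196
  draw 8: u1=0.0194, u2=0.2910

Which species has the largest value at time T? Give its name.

t=0.000: B=8 C=8 Y=7
Draw 1: a1=20.440, a2=19.096, a3=7.744, a4=10.192, a5=0.936, a0=58.408; τ=−ln(0.1820)/58.408=0.029 → t=0.029; u2·a0=0.3143·58.408=18.358 ≤ a1=20.440 → R1 fires; B=8 C=9 Y=8
Draw 2: a1=26.280, a2=21.824, a3=8.712, a4=11.648, a5=0.936, a0=69.400; τ=−ln(0.0348)/69.400=0.048 → t=0.078; u2·a0=0.4648·69.400=32.257; a1=26.280 < 32.257 ≤ a1+a2=48.104 → R2 fires; B=7 C=10 Y=7
Draw 3: a1=25.550, a2=16.709, a3=8.470, a4=8.918, a5=0.819, a0=60.466; τ=−ln(0.4543)/60.466=0.013 → t=0.091; u2·a0=0.4654·60.466=28.141; a1=25.550 < 28.141 ≤ a1+a2=42.259 → R2 fires; B=6 C=11 Y=6
Draw 4: a1=24.090, a2=12.276, a3=7.986, a4=6.552, a5=0.702, a0=51.606; τ=−ln(0.0175)/51.606=0.078 → t=0.169; u2·a0=0.2303·51.606=11.885 ≤ a1=24.090 → R1 fires; B=6 C=12 Y=7
Draw 5: a1=30.660, a2=14.322, a3=8.712, a4=7.644, a5=0.702, a0=62.040; τ=−ln(0.8620)/62.040=0.002 → t=0.171; u2·a0=0.3429·62.040=21.274 ≤ a1=30.660 → R1 fires; B=6 C=13 Y=8
Draw 6: a1=37.960, a2=16.368, a3=9.438, a4=8.736, a5=0.702, a0=73.204; τ=−ln(0.4039)/73.204=0.012 → t=0.184; u2·a0=0.7754·73.204=56.762; a1+a2=54.328 < 56.762 ≤ a1+…+a3=63.766 → R3 fires; B=6 C=12 Y=10
Draw 7: a1=43.800, a2=20.460, a3=8.712, a4=10.920, a5=0.702, a0=84.594; τ=−ln(0.0625)/84.594=0.033 → t=0.217; u2·a0=0.9196·84.594=77.793; a1+…+a3=72.972 < 77.793 ≤ a1+…+a4=83.892 → R4 fires; B=5 C=12 Y=11
Draw 8: a1=48.180, a2=18.755, a3=7.260, a4=10.010, a5=0.585, a0=84.790; τ=−ln(0.0194)/84.790=0.046 → t=0.263 > T=0.24: stop.
At T=0.24: B=5 C=12 Y=11; the largest is C.

Dominant species at T: C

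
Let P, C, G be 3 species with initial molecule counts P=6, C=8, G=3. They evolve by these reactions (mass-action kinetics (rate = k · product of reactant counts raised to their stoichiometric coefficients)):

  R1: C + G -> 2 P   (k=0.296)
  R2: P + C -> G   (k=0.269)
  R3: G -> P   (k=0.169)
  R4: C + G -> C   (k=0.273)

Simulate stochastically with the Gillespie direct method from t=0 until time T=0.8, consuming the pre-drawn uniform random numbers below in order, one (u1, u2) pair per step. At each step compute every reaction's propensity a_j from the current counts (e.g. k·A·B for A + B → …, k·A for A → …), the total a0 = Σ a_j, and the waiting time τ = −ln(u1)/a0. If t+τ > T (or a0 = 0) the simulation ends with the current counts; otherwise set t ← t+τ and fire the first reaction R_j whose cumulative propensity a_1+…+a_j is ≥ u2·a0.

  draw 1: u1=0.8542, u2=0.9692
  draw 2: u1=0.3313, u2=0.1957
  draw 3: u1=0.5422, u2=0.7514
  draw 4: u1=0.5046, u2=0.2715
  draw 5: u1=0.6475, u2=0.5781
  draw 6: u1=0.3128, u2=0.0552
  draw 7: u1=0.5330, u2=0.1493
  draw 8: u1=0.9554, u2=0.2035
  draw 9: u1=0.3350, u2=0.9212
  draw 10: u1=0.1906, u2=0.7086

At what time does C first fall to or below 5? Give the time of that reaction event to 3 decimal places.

Threshold first reached at t = 0.124

t=0.000: P=6 C=8 G=3
Draw 1: a1=7.104, a2=12.912, a3=0.507, a4=6.552, a0=27.075; τ=−ln(0.8542)/27.075=0.006 → t=0.006; u2·a0=0.9692·27.075=26.241; a1+…+a3=20.523 < 26.241 ≤ a1+…+a4=27.075 → R4 fires; P=6 C=8 G=2
Draw 2: a1=4.736, a2=12.912, a3=0.338, a4=4.368, a0=22.354; τ=−ln(0.3313)/22.354=0.049 → t=0.055; u2·a0=0.1957·22.354=4.375 ≤ a1=4.736 → R1 fires; P=8 C=7 G=1
Draw 3: a1=2.072, a2=15.064, a3=0.169, a4=1.911, a0=19.216; τ=−ln(0.5422)/19.216=0.032 → t=0.087; u2·a0=0.7514·19.216=14.439; a1=2.072 < 14.439 ≤ a1+a2=17.136 → R2 fires; P=7 C=6 G=2
Draw 4: a1=3.552, a2=11.298, a3=0.338, a4=3.276, a0=18.464; τ=−ln(0.5046)/18.464=0.037 → t=0.124; u2·a0=0.2715·18.464=5.013; a1=3.552 < 5.013 ≤ a1+a2=14.850 → R2 fires; P=6 C=5 G=3
Draw 5: a1=4.440, a2=8.070, a3=0.507, a4=4.095, a0=17.112; τ=−ln(0.6475)/17.112=0.025 → t=0.150; u2·a0=0.5781·17.112=9.892; a1=4.440 < 9.892 ≤ a1+a2=12.510 → R2 fires; P=5 C=4 G=4
Draw 6: a1=4.736, a2=5.380, a3=0.676, a4=4.368, a0=15.160; τ=−ln(0.3128)/15.160=0.077 → t=0.226; u2·a0=0.0552·15.160=0.837 ≤ a1=4.736 → R1 fires; P=7 C=3 G=3
Draw 7: a1=2.664, a2=5.649, a3=0.507, a4=2.457, a0=11.277; τ=−ln(0.5330)/11.277=0.056 → t=0.282; u2·a0=0.1493·11.277=1.684 ≤ a1=2.664 → R1 fires; P=9 C=2 G=2
Draw 8: a1=1.184, a2=4.842, a3=0.338, a4=1.092, a0=7.456; τ=−ln(0.9554)/7.456=0.006 → t=0.288; u2·a0=0.2035·7.456=1.517; a1=1.184 < 1.517 ≤ a1+a2=6.026 → R2 fires; P=8 C=1 G=3
Draw 9: a1=0.888, a2=2.152, a3=0.507, a4=0.819, a0=4.366; τ=−ln(0.3350)/4.366=0.250 → t=0.539; u2·a0=0.9212·4.366=4.022; a1+…+a3=3.547 < 4.022 ≤ a1+…+a4=4.366 → R4 fires; P=8 C=1 G=2
Draw 10: a1=0.592, a2=2.152, a3=0.338, a4=0.546, a0=3.628; τ=−ln(0.1906)/3.628=0.457 → t=0.995 > T=0.8: stop.
C first becomes ≤ 5 when it reaches 5 at the event at t=0.124.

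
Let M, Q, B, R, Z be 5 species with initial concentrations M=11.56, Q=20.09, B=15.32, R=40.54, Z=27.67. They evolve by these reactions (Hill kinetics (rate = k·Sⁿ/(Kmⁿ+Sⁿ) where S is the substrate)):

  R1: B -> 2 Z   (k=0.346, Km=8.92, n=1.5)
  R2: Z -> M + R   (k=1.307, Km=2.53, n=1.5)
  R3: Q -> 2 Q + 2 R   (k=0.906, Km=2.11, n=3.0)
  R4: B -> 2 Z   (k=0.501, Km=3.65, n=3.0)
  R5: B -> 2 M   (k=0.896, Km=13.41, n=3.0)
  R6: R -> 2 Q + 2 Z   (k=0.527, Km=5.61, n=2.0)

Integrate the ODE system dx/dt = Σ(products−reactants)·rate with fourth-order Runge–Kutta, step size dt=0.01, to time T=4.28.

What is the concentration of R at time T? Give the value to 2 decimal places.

R at T = 51.53

RK4 with dt=0.01: 428 steps to T=4.28. Trajectory (selected grid times):
t=0.00: M=11.56 Q=20.09 B=15.32 R=40.54 Z=27.67
t=0.48: M=12.67 Q=21.02 B=14.72 R=41.77 Z=28.26
t=0.95: M=13.74 Q=21.93 B=14.14 R=42.98 Z=28.83
t=1.43: M=14.80 Q=22.87 B=13.57 R=44.21 Z=29.41
t=1.90: M=15.82 Q=23.78 B=13.03 R=45.42 Z=29.97
t=2.38: M=16.83 Q=24.71 B=12.49 R=46.65 Z=30.53
t=2.85: M=17.79 Q=25.63 B=11.98 R=47.86 Z=31.08
t=3.33: M=18.75 Q=26.56 B=11.47 R=49.09 Z=31.63
t=3.80: M=19.66 Q=27.47 B=10.99 R=50.30 Z=32.17
t=4.28: M=20.57 Q=28.41 B=10.52 R=51.53 Z=32.70
Read off R at T=4.28: 51.53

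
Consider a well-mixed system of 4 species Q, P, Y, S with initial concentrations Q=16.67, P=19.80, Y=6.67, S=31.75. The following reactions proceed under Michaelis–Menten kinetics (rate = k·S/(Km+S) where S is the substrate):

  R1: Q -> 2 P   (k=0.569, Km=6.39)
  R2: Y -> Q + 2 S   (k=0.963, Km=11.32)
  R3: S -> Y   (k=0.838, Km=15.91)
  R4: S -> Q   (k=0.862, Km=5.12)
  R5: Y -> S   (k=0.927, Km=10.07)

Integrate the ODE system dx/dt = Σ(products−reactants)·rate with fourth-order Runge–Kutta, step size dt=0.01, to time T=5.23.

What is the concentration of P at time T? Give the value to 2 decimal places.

RK4 with dt=0.01: 523 steps to T=5.23. Trajectory (selected grid times):
t=0.00: Q=16.67 P=19.80 Y=6.67 S=31.75
t=0.58: Q=17.07 P=20.28 Y=6.57 S=31.62
t=1.16: Q=17.46 P=20.76 Y=6.48 S=31.49
t=1.74: Q=17.85 P=21.25 Y=6.39 S=31.35
t=2.32: Q=18.24 P=21.73 Y=6.31 S=31.21
t=2.91: Q=18.63 P=22.23 Y=6.22 S=31.06
t=3.49: Q=19.01 P=22.72 Y=6.14 S=30.91
t=4.07: Q=19.38 P=23.22 Y=6.06 S=30.75
t=4.65: Q=19.76 P=23.72 Y=5.99 S=30.59
t=5.23: Q=20.13 P=24.22 Y=5.91 S=30.43
Read off P at T=5.23: 24.22

P at T = 24.22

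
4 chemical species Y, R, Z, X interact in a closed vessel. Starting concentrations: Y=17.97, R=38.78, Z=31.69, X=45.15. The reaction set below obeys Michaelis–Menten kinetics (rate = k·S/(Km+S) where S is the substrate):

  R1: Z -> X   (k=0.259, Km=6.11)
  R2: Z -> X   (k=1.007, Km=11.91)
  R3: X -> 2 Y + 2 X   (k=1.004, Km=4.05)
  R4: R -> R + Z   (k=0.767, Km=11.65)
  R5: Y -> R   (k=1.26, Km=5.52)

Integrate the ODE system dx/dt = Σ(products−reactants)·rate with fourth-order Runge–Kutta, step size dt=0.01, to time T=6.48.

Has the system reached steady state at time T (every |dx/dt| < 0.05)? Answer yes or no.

Steady state at T: no

RK4 with dt=0.01: 648 steps to T=6.48. Trajectory (selected grid times):
t=0.00: Y=17.97 R=38.78 Z=31.69 X=45.15
t=0.72: Y=18.60 R=39.48 Z=31.43 X=46.50
t=1.44: Y=19.23 R=40.18 Z=31.18 X=47.84
t=2.16: Y=19.86 R=40.89 Z=30.93 X=49.19
t=2.88: Y=20.48 R=41.60 Z=30.68 X=50.54
t=3.60: Y=21.11 R=42.32 Z=30.44 X=51.88
t=4.32: Y=21.73 R=43.04 Z=30.19 X=53.23
t=5.04: Y=22.35 R=43.76 Z=29.95 X=54.58
t=5.76: Y=22.96 R=44.49 Z=29.72 X=55.92
t=6.48: Y=23.58 R=45.23 Z=29.49 X=57.27
Rates at T: R1=0.2145, R2=0.7173, R3=0.9377, R4=0.6099, R5=1.0210
dx/dt at T (Σ net stoichiometry × rate): Y=+0.8544, R=+1.0210, Z=-0.3219, X=+1.8695
Largest |dx/dt| is |+1.8695| (X) ≥ 0.05 → not steady.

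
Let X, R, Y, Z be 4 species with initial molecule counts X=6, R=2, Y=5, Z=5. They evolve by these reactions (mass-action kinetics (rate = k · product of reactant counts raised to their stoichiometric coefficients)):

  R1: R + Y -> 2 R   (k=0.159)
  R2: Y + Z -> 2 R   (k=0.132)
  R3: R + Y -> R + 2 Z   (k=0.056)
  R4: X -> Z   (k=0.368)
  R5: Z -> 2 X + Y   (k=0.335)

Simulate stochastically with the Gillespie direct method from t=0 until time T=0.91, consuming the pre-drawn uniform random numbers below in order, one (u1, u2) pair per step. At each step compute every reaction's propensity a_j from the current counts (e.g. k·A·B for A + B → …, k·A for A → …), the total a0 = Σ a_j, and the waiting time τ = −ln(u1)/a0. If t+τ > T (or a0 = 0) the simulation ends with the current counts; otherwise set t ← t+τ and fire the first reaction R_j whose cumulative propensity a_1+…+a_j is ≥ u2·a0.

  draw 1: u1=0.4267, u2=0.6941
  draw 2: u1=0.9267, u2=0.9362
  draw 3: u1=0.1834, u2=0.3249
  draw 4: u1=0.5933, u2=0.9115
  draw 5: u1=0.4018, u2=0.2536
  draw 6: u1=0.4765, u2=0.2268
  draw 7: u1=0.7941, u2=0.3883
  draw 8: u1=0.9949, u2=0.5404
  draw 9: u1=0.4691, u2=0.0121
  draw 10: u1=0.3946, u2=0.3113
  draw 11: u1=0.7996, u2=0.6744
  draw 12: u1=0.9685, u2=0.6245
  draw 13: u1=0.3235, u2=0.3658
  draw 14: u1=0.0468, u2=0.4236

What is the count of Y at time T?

Y at T = 1

t=0.000: X=6 R=2 Y=5 Z=5
Draw 1: a1=1.590, a2=3.300, a3=0.560, a4=2.208, a5=1.675, a0=9.333; τ=−ln(0.4267)/9.333=0.091 → t=0.091; u2·a0=0.6941·9.333=6.478; a1+…+a3=5.450 < 6.478 ≤ a1+…+a4=7.658 → R4 fires; X=5 R=2 Y=5 Z=6
Draw 2: a1=1.590, a2=3.960, a3=0.560, a4=1.840, a5=2.010, a0=9.960; τ=−ln(0.9267)/9.960=0.008 → t=0.099; u2·a0=0.9362·9.960=9.325; a1+…+a4=7.950 < 9.325 ≤ a1+…+a5=9.960 → R5 fires; X=7 R=2 Y=6 Z=5
Draw 3: a1=1.908, a2=3.960, a3=0.672, a4=2.576, a5=1.675, a0=10.791; τ=−ln(0.1834)/10.791=0.157 → t=0.256; u2·a0=0.3249·10.791=3.506; a1=1.908 < 3.506 ≤ a1+a2=5.868 → R2 fires; X=7 R=4 Y=5 Z=4
Draw 4: a1=3.180, a2=2.640, a3=1.120, a4=2.576, a5=1.340, a0=10.856; τ=−ln(0.5933)/10.856=0.048 → t=0.304; u2·a0=0.9115·10.856=9.895; a1+…+a4=9.516 < 9.895 ≤ a1+…+a5=10.856 → R5 fires; X=9 R=4 Y=6 Z=3
Draw 5: a1=3.816, a2=2.376, a3=1.344, a4=3.312, a5=1.005, a0=11.853; τ=−ln(0.4018)/11.853=0.077 → t=0.381; u2·a0=0.2536·11.853=3.006 ≤ a1=3.816 → R1 fires; X=9 R=5 Y=5 Z=3
Draw 6: a1=3.975, a2=1.980, a3=1.400, a4=3.312, a5=1.005, a0=11.672; τ=−ln(0.4765)/11.672=0.064 → t=0.445; u2·a0=0.2268·11.672=2.647 ≤ a1=3.975 → R1 fires; X=9 R=6 Y=4 Z=3
Draw 7: a1=3.816, a2=1.584, a3=1.344, a4=3.312, a5=1.005, a0=11.061; τ=−ln(0.7941)/11.061=0.021 → t=0.465; u2·a0=0.3883·11.061=4.295; a1=3.816 < 4.295 ≤ a1+a2=5.400 → R2 fires; X=9 R=8 Y=3 Z=2
Draw 8: a1=3.816, a2=0.792, a3=1.344, a4=3.312, a5=0.670, a0=9.934; τ=−ln(0.9949)/9.934=0.001 → t=0.466; u2·a0=0.5404·9.934=5.368; a1+a2=4.608 < 5.368 ≤ a1+…+a3=5.952 → R3 fires; X=9 R=8 Y=2 Z=4
Draw 9: a1=2.544, a2=1.056, a3=0.896, a4=3.312, a5=1.340, a0=9.148; τ=−ln(0.4691)/9.148=0.083 → t=0.549; u2·a0=0.0121·9.148=0.111 ≤ a1=2.544 → R1 fires; X=9 R=9 Y=1 Z=4
Draw 10: a1=1.431, a2=0.528, a3=0.504, a4=3.312, a5=1.340, a0=7.115; τ=−ln(0.3946)/7.115=0.131 → t=0.679; u2·a0=0.3113·7.115=2.215; a1+a2=1.959 < 2.215 ≤ a1+…+a3=2.463 → R3 fires; X=9 R=9 Y=0 Z=6
Draw 11: a1=0.000, a2=0.000, a3=0.000, a4=3.312, a5=2.010, a0=5.322; τ=−ln(0.7996)/5.322=0.042 → t=0.721; u2·a0=0.6744·5.322=3.589; a1+…+a4=3.312 < 3.589 ≤ a1+…+a5=5.322 → R5 fires; X=11 R=9 Y=1 Z=5
Draw 12: a1=1.431, a2=0.660, a3=0.504, a4=4.048, a5=1.675, a0=8.318; τ=−ln(0.9685)/8.318=0.004 → t=0.725; u2·a0=0.6245·8.318=5.195; a1+…+a3=2.595 < 5.195 ≤ a1+…+a4=6.643 → R4 fires; X=10 R=9 Y=1 Z=6
Draw 13: a1=1.431, a2=0.792, a3=0.504, a4=3.680, a5=2.010, a0=8.417; τ=−ln(0.3235)/8.417=0.134 → t=0.859; u2·a0=0.3658·8.417=3.079; a1+…+a3=2.727 < 3.079 ≤ a1+…+a4=6.407 → R4 fires; X=9 R=9 Y=1 Z=7
Draw 14: a1=1.431, a2=0.924, a3=0.504, a4=3.312, a5=2.345, a0=8.516; τ=−ln(0.0468)/8.516=0.360 → t=1.219 > T=0.91: stop.
Read off Y at T=0.91: 1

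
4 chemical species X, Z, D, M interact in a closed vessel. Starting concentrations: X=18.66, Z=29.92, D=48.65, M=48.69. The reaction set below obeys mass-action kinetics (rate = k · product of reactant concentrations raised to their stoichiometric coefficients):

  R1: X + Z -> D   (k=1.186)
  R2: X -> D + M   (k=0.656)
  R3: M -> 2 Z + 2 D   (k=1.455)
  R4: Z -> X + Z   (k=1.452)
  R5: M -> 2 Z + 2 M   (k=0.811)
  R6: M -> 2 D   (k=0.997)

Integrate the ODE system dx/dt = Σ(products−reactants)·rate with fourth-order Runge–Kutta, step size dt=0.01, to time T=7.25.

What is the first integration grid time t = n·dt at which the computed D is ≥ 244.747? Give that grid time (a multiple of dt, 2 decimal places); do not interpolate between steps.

RK4 with dt=0.01: 725 steps to T=7.25. Trajectory (selected grid times):
t=0.00: X=18.66 Z=29.92 D=48.65 M=48.69
t=0.81: X=1.21 Z=56.12 D=232.44 M=13.34
t=0.89: X=1.21 Z=54.31 D=243.77 M=11.76
t=0.90: X=1.21 Z=54.06 D=245.13 M=11.58
t=1.61: X=1.20 Z=32.51 D=314.38 M=3.94
t=2.42: X=1.18 Z=15.06 D=350.78 M=1.39
t=3.22: X=1.14 Z=7.03 D=366.85 M=0.71
t=4.03: X=1.08 Z=3.72 D=375.29 M=0.51
t=4.83: X=1.02 Z=2.45 D=380.69 M=0.44
t=5.64: X=0.97 Z=1.95 D=384.96 M=0.41
t=6.44: X=0.94 Z=1.73 D=388.67 M=0.39
t=7.25: X=0.92 Z=1.63 D=392.17 M=0.37
D(0.89)=243.775 < 244.747 but D(0.90)=245.134 ≥ 244.747, so the first grid time is t=0.90.

Threshold first reached at t = 0.90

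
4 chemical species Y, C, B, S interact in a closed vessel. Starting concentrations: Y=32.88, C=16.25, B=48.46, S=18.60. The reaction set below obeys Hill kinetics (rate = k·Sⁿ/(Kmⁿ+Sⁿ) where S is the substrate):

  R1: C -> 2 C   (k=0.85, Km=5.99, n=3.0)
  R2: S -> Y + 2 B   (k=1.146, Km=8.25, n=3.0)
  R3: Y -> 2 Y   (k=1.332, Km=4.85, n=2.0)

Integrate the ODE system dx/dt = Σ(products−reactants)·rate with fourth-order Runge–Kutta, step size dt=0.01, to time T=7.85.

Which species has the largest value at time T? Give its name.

RK4 with dt=0.01: 785 steps to T=7.85. Trajectory (selected grid times):
t=0.00: Y=32.88 C=16.25 B=48.46 S=18.60
t=0.87: Y=34.93 C=16.96 B=50.28 S=17.69
t=1.74: Y=36.96 C=17.67 B=52.08 S=16.79
t=2.62: Y=39.01 C=18.39 B=53.87 S=15.90
t=3.49: Y=41.02 C=19.10 B=55.60 S=15.03
t=4.36: Y=43.01 C=19.82 B=57.29 S=14.19
t=5.23: Y=44.97 C=20.54 B=58.93 S=13.37
t=6.11: Y=46.93 C=21.27 B=60.53 S=12.56
t=6.98: Y=48.84 C=22.00 B=62.05 S=11.80
t=7.85: Y=50.71 C=22.72 B=63.50 S=11.08
At T=7.85: Y=50.71 C=22.72 B=63.50 S=11.08; the largest is B.

Dominant species at T: B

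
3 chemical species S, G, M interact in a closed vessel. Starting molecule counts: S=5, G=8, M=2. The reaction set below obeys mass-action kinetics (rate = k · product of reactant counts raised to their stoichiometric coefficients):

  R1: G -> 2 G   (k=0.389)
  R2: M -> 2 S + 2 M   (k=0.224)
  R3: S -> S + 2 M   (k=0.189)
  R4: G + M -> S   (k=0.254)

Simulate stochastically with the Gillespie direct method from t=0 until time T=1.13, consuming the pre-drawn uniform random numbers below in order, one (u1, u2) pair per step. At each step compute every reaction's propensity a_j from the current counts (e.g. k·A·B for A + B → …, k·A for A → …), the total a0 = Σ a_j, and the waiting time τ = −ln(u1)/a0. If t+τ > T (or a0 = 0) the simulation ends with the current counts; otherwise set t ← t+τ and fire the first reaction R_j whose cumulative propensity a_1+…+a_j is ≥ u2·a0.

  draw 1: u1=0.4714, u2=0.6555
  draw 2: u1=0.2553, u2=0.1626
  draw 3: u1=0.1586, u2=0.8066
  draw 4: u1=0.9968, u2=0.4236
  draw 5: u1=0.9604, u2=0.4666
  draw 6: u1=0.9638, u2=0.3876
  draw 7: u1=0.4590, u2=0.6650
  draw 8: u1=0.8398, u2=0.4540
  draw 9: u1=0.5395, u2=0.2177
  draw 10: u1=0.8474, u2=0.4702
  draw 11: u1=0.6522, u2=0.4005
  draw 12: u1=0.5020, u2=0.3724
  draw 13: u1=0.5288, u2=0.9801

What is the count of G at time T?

G at T = 16

t=0.000: S=5 G=8 M=2
Draw 1: a1=3.112, a2=0.448, a3=0.945, a4=4.064, a0=8.569; τ=−ln(0.4714)/8.569=0.088 → t=0.088; u2·a0=0.6555·8.569=5.617; a1+…+a3=4.505 < 5.617 ≤ a1+…+a4=8.569 → R4 fires; S=6 G=7 M=1
Draw 2: a1=2.723, a2=0.224, a3=1.134, a4=1.778, a0=5.859; τ=−ln(0.2553)/5.859=0.233 → t=0.321; u2·a0=0.1626·5.859=0.953 ≤ a1=2.723 → R1 fires; S=6 G=8 M=1
Draw 3: a1=3.112, a2=0.224, a3=1.134, a4=2.032, a0=6.502; τ=−ln(0.1586)/6.502=0.283 → t=0.604; u2·a0=0.8066·6.502=5.245; a1+…+a3=4.470 < 5.245 ≤ a1+…+a4=6.502 → R4 fires; S=7 G=7 M=0
Draw 4: a1=2.723, a2=0.000, a3=1.323, a4=0.000, a0=4.046; τ=−ln(0.9968)/4.046=0.001 → t=0.605; u2·a0=0.4236·4.046=1.714 ≤ a1=2.723 → R1 fires; S=7 G=8 M=0
Draw 5: a1=3.112, a2=0.000, a3=1.323, a4=0.000, a0=4.435; τ=−ln(0.9604)/4.435=0.009 → t=0.614; u2·a0=0.4666·4.435=2.069 ≤ a1=3.112 → R1 fires; S=7 G=9 M=0
Draw 6: a1=3.501, a2=0.000, a3=1.323, a4=0.000, a0=4.824; τ=−ln(0.9638)/4.824=0.008 → t=0.622; u2·a0=0.3876·4.824=1.870 ≤ a1=3.501 → R1 fires; S=7 G=10 M=0
Draw 7: a1=3.890, a2=0.000, a3=1.323, a4=0.000, a0=5.213; τ=−ln(0.4590)/5.213=0.149 → t=0.771; u2·a0=0.6650·5.213=3.467 ≤ a1=3.890 → R1 fires; S=7 G=11 M=0
Draw 8: a1=4.279, a2=0.000, a3=1.323, a4=0.000, a0=5.602; τ=−ln(0.8398)/5.602=0.031 → t=0.802; u2·a0=0.4540·5.602=2.543 ≤ a1=4.279 → R1 fires; S=7 G=12 M=0
Draw 9: a1=4.668, a2=0.000, a3=1.323, a4=0.000, a0=5.991; τ=−ln(0.5395)/5.991=0.103 → t=0.905; u2·a0=0.2177·5.991=1.304 ≤ a1=4.668 → R1 fires; S=7 G=13 M=0
Draw 10: a1=5.057, a2=0.000, a3=1.323, a4=0.000, a0=6.380; τ=−ln(0.8474)/6.380=0.026 → t=0.931; u2·a0=0.4702·6.380=3.000 ≤ a1=5.057 → R1 fires; S=7 G=14 M=0
Draw 11: a1=5.446, a2=0.000, a3=1.323, a4=0.000, a0=6.769; τ=−ln(0.6522)/6.769=0.063 → t=0.994; u2·a0=0.4005·6.769=2.711 ≤ a1=5.446 → R1 fires; S=7 G=15 M=0
Draw 12: a1=5.835, a2=0.000, a3=1.323, a4=0.000, a0=7.158; τ=−ln(0.5020)/7.158=0.096 → t=1.090; u2·a0=0.3724·7.158=2.666 ≤ a1=5.835 → R1 fires; S=7 G=16 M=0
Draw 13: a1=6.224, a2=0.000, a3=1.323, a4=0.000, a0=7.547; τ=−ln(0.5288)/7.547=0.084 → t=1.175 > T=1.13: stop.
Read off G at T=1.13: 16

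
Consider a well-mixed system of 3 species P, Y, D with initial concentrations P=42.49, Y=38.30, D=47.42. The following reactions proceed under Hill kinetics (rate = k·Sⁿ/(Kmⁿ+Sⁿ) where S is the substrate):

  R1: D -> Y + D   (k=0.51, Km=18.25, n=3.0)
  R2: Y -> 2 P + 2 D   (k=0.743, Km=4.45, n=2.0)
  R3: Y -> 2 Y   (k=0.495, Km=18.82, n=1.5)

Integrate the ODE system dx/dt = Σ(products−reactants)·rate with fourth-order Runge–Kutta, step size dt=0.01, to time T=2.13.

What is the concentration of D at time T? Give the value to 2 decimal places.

D at T = 50.54

RK4 with dt=0.01: 213 steps to T=2.13. Trajectory (selected grid times):
t=0.00: P=42.49 Y=38.30 D=47.42
t=0.24: P=42.84 Y=38.33 D=47.77
t=0.47: P=43.18 Y=38.36 D=48.11
t=0.71: P=43.53 Y=38.38 D=48.46
t=0.95: P=43.88 Y=38.41 D=48.81
t=1.18: P=44.22 Y=38.44 D=49.15
t=1.42: P=44.57 Y=38.47 D=49.50
t=1.66: P=44.92 Y=38.50 D=49.85
t=1.89: P=45.26 Y=38.53 D=50.19
t=2.13: P=45.61 Y=38.56 D=50.54
Read off D at T=2.13: 50.54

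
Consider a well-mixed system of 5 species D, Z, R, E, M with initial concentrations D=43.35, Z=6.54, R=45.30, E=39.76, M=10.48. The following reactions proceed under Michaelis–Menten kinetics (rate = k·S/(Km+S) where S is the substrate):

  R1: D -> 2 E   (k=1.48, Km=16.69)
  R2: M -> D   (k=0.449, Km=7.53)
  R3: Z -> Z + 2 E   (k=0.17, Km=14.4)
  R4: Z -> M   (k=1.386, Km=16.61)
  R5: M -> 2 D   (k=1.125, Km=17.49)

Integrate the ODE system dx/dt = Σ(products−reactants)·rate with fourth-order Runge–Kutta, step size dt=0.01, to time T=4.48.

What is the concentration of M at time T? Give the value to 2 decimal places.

RK4 with dt=0.01: 448 steps to T=4.48. Trajectory (selected grid times):
t=0.00: D=43.35 Z=6.54 R=45.30 E=39.76 M=10.48
t=0.50: D=43.37 Z=6.35 R=45.30 E=40.88 M=10.33
t=1.00: D=43.38 Z=6.16 R=45.30 E=42.00 M=10.19
t=1.49: D=43.38 Z=5.98 R=45.30 E=43.10 M=10.04
t=1.99: D=43.38 Z=5.79 R=45.30 E=44.22 M=9.89
t=2.49: D=43.38 Z=5.62 R=45.30 E=45.33 M=9.74
t=2.99: D=43.37 Z=5.44 R=45.30 E=46.45 M=9.58
t=3.48: D=43.36 Z=5.28 R=45.30 E=47.54 M=9.43
t=3.98: D=43.34 Z=5.11 R=45.30 E=48.66 M=9.28
t=4.48: D=43.32 Z=4.95 R=45.30 E=49.77 M=9.12
Read off M at T=4.48: 9.12

M at T = 9.12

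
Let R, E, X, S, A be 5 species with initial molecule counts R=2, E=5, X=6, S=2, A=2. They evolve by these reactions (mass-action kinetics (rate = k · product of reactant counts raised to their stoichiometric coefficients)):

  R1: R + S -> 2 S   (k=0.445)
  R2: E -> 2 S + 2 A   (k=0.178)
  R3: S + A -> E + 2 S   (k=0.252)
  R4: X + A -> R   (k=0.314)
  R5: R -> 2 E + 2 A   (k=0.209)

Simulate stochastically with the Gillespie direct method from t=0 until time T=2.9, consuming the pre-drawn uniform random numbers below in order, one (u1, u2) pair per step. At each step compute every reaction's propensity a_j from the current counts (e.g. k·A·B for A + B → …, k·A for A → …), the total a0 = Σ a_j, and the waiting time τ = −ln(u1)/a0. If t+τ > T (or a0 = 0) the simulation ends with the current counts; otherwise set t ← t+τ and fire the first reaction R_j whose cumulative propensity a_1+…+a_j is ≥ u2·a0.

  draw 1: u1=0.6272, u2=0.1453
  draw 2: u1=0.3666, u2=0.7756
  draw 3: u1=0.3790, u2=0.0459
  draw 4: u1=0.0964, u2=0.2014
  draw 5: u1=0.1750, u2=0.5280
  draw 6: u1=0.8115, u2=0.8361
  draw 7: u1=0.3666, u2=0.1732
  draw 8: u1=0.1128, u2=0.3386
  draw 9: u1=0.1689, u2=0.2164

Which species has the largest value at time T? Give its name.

t=0.000: R=2 E=5 X=6 S=2 A=2
Draw 1: a1=1.780, a2=0.890, a3=1.008, a4=3.768, a5=0.418, a0=7.864; τ=−ln(0.6272)/7.864=0.059 → t=0.059; u2·a0=0.1453·7.864=1.143 ≤ a1=1.780 → R1 fires; R=1 E=5 X=6 S=3 A=2
Draw 2: a1=1.335, a2=0.890, a3=1.512, a4=3.768, a5=0.209, a0=7.714; τ=−ln(0.3666)/7.714=0.130 → t=0.189; u2·a0=0.7756·7.714=5.983; a1+…+a3=3.737 < 5.983 ≤ a1+…+a4=7.505 → R4 fires; R=2 E=5 X=5 S=3 A=1
Draw 3: a1=2.670, a2=0.890, a3=0.756, a4=1.570, a5=0.418, a0=6.304; τ=−ln(0.3790)/6.304=0.154 → t=0.343; u2·a0=0.0459·6.304=0.289 ≤ a1=2.670 → R1 fires; R=1 E=5 X=5 S=4 A=1
Draw 4: a1=1.780, a2=0.890, a3=1.008, a4=1.570, a5=0.209, a0=5.457; τ=−ln(0.0964)/5.457=0.429 → t=0.772; u2·a0=0.2014·5.457=1.099 ≤ a1=1.780 → R1 fires; R=0 E=5 X=5 S=5 A=1
Draw 5: a1=0.000, a2=0.890, a3=1.260, a4=1.570, a5=0.000, a0=3.720; τ=−ln(0.1750)/3.720=0.469 → t=1.241; u2·a0=0.5280·3.720=1.964; a1+a2=0.890 < 1.964 ≤ a1+…+a3=2.150 → R3 fires; R=0 E=6 X=5 S=6 A=0
Draw 6: a1=0.000, a2=1.068, a3=0.000, a4=0.000, a5=0.000, a0=1.068; τ=−ln(0.8115)/1.068=0.196 → t=1.436; u2·a0=0.8361·1.068=0.893; a1=0.000 < 0.893 ≤ a1+a2=1.068 → R2 fires; R=0 E=5 X=5 S=8 A=2
Draw 7: a1=0.000, a2=0.890, a3=4.032, a4=3.140, a5=0.000, a0=8.062; τ=−ln(0.3666)/8.062=0.124 → t=1.561; u2·a0=0.1732·8.062=1.396; a1+a2=0.890 < 1.396 ≤ a1+…+a3=4.922 → R3 fires; R=0 E=6 X=5 S=9 A=1
Draw 8: a1=0.000, a2=1.068, a3=2.268, a4=1.570, a5=0.000, a0=4.906; τ=−ln(0.1128)/4.906=0.445 → t=2.005; u2·a0=0.3386·4.906=1.661; a1+a2=1.068 < 1.661 ≤ a1+…+a3=3.336 → R3 fires; R=0 E=7 X=5 S=10 A=0
Draw 9: a1=0.000, a2=1.246, a3=0.000, a4=0.000, a5=0.000, a0=1.246; τ=−ln(0.1689)/1.246=1.427 → t=3.433 > T=2.9: stop.
At T=2.9: R=0 E=7 X=5 S=10 A=0; the largest is S.

Dominant species at T: S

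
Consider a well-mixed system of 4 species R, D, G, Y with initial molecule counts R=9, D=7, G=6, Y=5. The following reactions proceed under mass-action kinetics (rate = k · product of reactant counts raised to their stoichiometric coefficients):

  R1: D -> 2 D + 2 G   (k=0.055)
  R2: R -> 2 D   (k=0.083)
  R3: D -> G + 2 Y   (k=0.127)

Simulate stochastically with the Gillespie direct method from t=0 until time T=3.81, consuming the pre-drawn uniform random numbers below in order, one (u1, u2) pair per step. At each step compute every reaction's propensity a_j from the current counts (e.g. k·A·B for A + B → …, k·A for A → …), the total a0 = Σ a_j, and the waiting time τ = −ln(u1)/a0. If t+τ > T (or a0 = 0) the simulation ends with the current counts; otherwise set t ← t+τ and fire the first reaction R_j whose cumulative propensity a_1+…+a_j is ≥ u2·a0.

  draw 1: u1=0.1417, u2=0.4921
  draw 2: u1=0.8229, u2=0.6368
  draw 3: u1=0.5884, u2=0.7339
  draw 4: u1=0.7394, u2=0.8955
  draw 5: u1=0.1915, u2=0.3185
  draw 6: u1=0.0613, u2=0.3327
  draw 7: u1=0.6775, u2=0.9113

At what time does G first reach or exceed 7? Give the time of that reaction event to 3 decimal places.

t=0.000: R=9 D=7 G=6 Y=5
Draw 1: a1=0.385, a2=0.747, a3=0.889, a0=2.021; τ=−ln(0.1417)/2.021=0.967 → t=0.967; u2·a0=0.4921·2.021=0.995; a1=0.385 < 0.995 ≤ a1+a2=1.132 → R2 fires; R=8 D=9 G=6 Y=5
Draw 2: a1=0.495, a2=0.664, a3=1.143, a0=2.302; τ=−ln(0.8229)/2.302=0.085 → t=1.052; u2·a0=0.6368·2.302=1.466; a1+a2=1.159 < 1.466 ≤ a1+…+a3=2.302 → R3 fires; R=8 D=8 G=7 Y=7
Draw 3: a1=0.440, a2=0.664, a3=1.016, a0=2.120; τ=−ln(0.5884)/2.120=0.250 → t=1.302; u2·a0=0.7339·2.120=1.556; a1+a2=1.104 < 1.556 ≤ a1+…+a3=2.120 → R3 fires; R=8 D=7 G=8 Y=9
Draw 4: a1=0.385, a2=0.664, a3=0.889, a0=1.938; τ=−ln(0.7394)/1.938=0.156 → t=1.457; u2·a0=0.8955·1.938=1.735; a1+a2=1.049 < 1.735 ≤ a1+…+a3=1.938 → R3 fires; R=8 D=6 G=9 Y=11
Draw 5: a1=0.330, a2=0.664, a3=0.762, a0=1.756; τ=−ln(0.1915)/1.756=0.941 → t=2.399; u2·a0=0.3185·1.756=0.559; a1=0.330 < 0.559 ≤ a1+a2=0.994 → R2 fires; R=7 D=8 G=9 Y=11
Draw 6: a1=0.440, a2=0.581, a3=1.016, a0=2.037; τ=−ln(0.0613)/2.037=1.371 → t=3.769; u2·a0=0.3327·2.037=0.678; a1=0.440 < 0.678 ≤ a1+a2=1.021 → R2 fires; R=6 D=10 G=9 Y=11
Draw 7: a1=0.550, a2=0.498, a3=1.270, a0=2.318; τ=−ln(0.6775)/2.318=0.168 → t=3.937 > T=3.81: stop.
G first becomes ≥ 7 when it reaches 7 at the event at t=1.052.

Threshold first reached at t = 1.052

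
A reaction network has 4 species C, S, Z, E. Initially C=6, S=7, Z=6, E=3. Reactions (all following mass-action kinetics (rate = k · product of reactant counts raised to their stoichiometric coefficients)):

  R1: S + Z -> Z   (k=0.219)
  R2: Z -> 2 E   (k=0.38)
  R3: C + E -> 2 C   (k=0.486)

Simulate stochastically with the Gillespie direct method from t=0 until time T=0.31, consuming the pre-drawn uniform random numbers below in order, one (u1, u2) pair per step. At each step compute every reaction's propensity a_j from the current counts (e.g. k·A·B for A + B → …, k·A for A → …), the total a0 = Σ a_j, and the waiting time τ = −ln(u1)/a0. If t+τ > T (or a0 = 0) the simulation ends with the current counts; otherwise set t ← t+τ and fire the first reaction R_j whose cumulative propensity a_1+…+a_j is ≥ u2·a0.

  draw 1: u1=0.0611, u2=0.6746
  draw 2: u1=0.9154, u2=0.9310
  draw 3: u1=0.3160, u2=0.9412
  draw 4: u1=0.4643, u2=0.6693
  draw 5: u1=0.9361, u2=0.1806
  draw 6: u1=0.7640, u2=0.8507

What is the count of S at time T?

S at T = 5

t=0.000: C=6 S=7 Z=6 E=3
Draw 1: a1=9.198, a2=2.280, a3=8.748, a0=20.226; τ=−ln(0.0611)/20.226=0.138 → t=0.138; u2·a0=0.6746·20.226=13.644; a1+a2=11.478 < 13.644 ≤ a1+…+a3=20.226 → R3 fires; C=7 S=7 Z=6 E=2
Draw 2: a1=9.198, a2=2.280, a3=6.804, a0=18.282; τ=−ln(0.9154)/18.282=0.005 → t=0.143; u2·a0=0.9310·18.282=17.021; a1+a2=11.478 < 17.021 ≤ a1+…+a3=18.282 → R3 fires; C=8 S=7 Z=6 E=1
Draw 3: a1=9.198, a2=2.280, a3=3.888, a0=15.366; τ=−ln(0.3160)/15.366=0.075 → t=0.218; u2·a0=0.9412·15.366=14.462; a1+a2=11.478 < 14.462 ≤ a1+…+a3=15.366 → R3 fires; C=9 S=7 Z=6 E=0
Draw 4: a1=9.198, a2=2.280, a3=0.000, a0=11.478; τ=−ln(0.4643)/11.478=0.067 → t=0.285; u2·a0=0.6693·11.478=7.682 ≤ a1=9.198 → R1 fires; C=9 S=6 Z=6 E=0
Draw 5: a1=7.884, a2=2.280, a3=0.000, a0=10.164; τ=−ln(0.9361)/10.164=0.006 → t=0.291; u2·a0=0.1806·10.164=1.836 ≤ a1=7.884 → R1 fires; C=9 S=5 Z=6 E=0
Draw 6: a1=6.570, a2=2.280, a3=0.000, a0=8.850; τ=−ln(0.7640)/8.850=0.030 → t=0.322 > T=0.31: stop.
Read off S at T=0.31: 5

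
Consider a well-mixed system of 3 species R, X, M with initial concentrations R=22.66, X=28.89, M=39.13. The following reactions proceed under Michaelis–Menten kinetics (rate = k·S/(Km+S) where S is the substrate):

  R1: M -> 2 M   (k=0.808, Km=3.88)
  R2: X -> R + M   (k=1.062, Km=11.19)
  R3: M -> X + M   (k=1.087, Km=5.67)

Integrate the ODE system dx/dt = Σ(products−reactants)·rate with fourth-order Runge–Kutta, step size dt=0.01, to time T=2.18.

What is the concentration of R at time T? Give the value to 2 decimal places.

R at T = 24.33

RK4 with dt=0.01: 218 steps to T=2.18. Trajectory (selected grid times):
t=0.00: R=22.66 X=28.89 M=39.13
t=0.24: R=22.84 X=28.93 M=39.49
t=0.48: R=23.03 X=28.98 M=39.85
t=0.73: R=23.22 X=29.03 M=40.23
t=0.97: R=23.40 X=29.07 M=40.59
t=1.21: R=23.59 X=29.11 M=40.95
t=1.45: R=23.77 X=29.16 M=41.31
t=1.70: R=23.96 X=29.21 M=41.69
t=1.94: R=24.15 X=29.25 M=42.05
t=2.18: R=24.33 X=29.30 M=42.41
Read off R at T=2.18: 24.33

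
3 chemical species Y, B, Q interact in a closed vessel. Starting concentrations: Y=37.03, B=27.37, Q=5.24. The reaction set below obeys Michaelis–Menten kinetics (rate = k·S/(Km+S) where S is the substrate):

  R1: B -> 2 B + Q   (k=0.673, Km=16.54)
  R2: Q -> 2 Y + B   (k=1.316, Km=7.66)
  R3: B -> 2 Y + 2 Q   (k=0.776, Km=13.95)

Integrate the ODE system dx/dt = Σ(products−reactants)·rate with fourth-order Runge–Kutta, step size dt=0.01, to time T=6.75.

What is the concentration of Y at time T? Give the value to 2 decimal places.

Y at T = 53.14

RK4 with dt=0.01: 675 steps to T=6.75. Trajectory (selected grid times):
t=0.00: Y=37.03 B=27.37 Q=5.24
t=0.75: Y=38.63 B=27.71 Q=5.91
t=1.50: Y=40.30 B=28.09 Q=6.56
t=2.25: Y=42.01 B=28.48 Q=7.19
t=3.00: Y=43.77 B=28.90 Q=7.81
t=3.75: Y=45.57 B=29.34 Q=8.41
t=4.50: Y=47.41 B=29.79 Q=9.00
t=5.25: Y=49.29 B=30.26 Q=9.58
t=6.00: Y=51.20 B=30.74 Q=10.15
t=6.75: Y=53.14 B=31.24 Q=10.71
Read off Y at T=6.75: 53.14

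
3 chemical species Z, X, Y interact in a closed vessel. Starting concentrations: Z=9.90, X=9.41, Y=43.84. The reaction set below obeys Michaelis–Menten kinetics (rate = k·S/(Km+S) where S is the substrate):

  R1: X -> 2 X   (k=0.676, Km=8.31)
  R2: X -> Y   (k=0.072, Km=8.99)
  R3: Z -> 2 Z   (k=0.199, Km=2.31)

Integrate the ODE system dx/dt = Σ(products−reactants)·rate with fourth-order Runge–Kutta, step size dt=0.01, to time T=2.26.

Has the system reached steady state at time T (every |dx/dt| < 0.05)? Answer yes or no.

RK4 with dt=0.01: 226 steps to T=2.26. Trajectory (selected grid times):
t=0.00: Z=9.90 X=9.41 Y=43.84
t=0.25: Z=9.94 X=9.49 Y=43.85
t=0.50: Z=9.98 X=9.57 Y=43.86
t=0.75: Z=10.02 X=9.65 Y=43.87
t=1.00: Z=10.06 X=9.73 Y=43.88
t=1.26: Z=10.10 X=9.82 Y=43.89
t=1.51: Z=10.14 X=9.90 Y=43.90
t=1.76: Z=10.18 X=9.98 Y=43.91
t=2.01: Z=10.23 X=10.07 Y=43.92
t=2.26: Z=10.27 X=10.15 Y=43.92
Rates at T: R1=0.3717, R2=0.0382, R3=0.1624
dx/dt at T (Σ net stoichiometry × rate): Z=+0.1624, X=+0.3335, Y=+0.0382
Largest |dx/dt| is |+0.3335| (X) ≥ 0.05 → not steady.

Steady state at T: no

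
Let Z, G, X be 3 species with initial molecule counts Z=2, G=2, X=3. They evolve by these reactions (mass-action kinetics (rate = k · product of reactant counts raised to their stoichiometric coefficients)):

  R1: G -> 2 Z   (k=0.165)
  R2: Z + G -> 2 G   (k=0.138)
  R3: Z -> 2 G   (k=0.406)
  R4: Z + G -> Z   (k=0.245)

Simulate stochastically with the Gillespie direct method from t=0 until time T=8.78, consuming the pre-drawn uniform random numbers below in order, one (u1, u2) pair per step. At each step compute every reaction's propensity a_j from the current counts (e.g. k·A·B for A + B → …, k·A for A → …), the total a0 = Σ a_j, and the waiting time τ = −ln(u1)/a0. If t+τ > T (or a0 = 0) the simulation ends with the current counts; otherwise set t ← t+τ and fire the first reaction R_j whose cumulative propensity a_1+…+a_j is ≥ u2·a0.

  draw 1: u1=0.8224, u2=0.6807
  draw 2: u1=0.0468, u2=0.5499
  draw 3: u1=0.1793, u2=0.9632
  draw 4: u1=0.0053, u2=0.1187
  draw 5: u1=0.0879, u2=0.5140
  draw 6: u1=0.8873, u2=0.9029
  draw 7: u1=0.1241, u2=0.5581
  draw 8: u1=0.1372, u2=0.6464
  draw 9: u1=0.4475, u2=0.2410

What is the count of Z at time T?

t=0.000: Z=2 G=2 X=3
Draw 1: a1=0.330, a2=0.552, a3=0.812, a4=0.980, a0=2.674; τ=−ln(0.8224)/2.674=0.073 → t=0.073; u2·a0=0.6807·2.674=1.820; a1+…+a3=1.694 < 1.820 ≤ a1+…+a4=2.674 → R4 fires; Z=2 G=1 X=3
Draw 2: a1=0.165, a2=0.276, a3=0.812, a4=0.490, a0=1.743; τ=−ln(0.0468)/1.743=1.757 → t=1.830; u2·a0=0.5499·1.743=0.958; a1+a2=0.441 < 0.958 ≤ a1+…+a3=1.253 → R3 fires; Z=1 G=3 X=3
Draw 3: a1=0.495, a2=0.414, a3=0.406, a4=0.735, a0=2.050; τ=−ln(0.1793)/2.050=0.838 → t=2.668; u2·a0=0.9632·2.050=1.975; a1+…+a3=1.315 < 1.975 ≤ a1+…+a4=2.050 → R4 fires; Z=1 G=2 X=3
Draw 4: a1=0.330, a2=0.276, a3=0.406, a4=0.490, a0=1.502; τ=−ln(0.0053)/1.502=3.489 → t=6.157; u2·a0=0.1187·1.502=0.178 ≤ a1=0.330 → R1 fires; Z=3 G=1 X=3
Draw 5: a1=0.165, a2=0.414, a3=1.218, a4=0.735, a0=2.532; τ=−ln(0.0879)/2.532=0.960 → t=7.117; u2·a0=0.5140·2.532=1.301; a1+a2=0.579 < 1.301 ≤ a1+…+a3=1.797 → R3 fires; Z=2 G=3 X=3
Draw 6: a1=0.495, a2=0.828, a3=0.812, a4=1.470, a0=3.605; τ=−ln(0.8873)/3.605=0.033 → t=7.150; u2·a0=0.9029·3.605=3.255; a1+…+a3=2.135 < 3.255 ≤ a1+…+a4=3.605 → R4 fires; Z=2 G=2 X=3
Draw 7: a1=0.330, a2=0.552, a3=0.812, a4=0.980, a0=2.674; τ=−ln(0.1241)/2.674=0.780 → t=7.931; u2·a0=0.5581·2.674=1.492; a1+a2=0.882 < 1.492 ≤ a1+…+a3=1.694 → R3 fires; Z=1 G=4 X=3
Draw 8: a1=0.660, a2=0.552, a3=0.406, a4=0.980, a0=2.598; τ=−ln(0.1372)/2.598=0.765 → t=8.695; u2·a0=0.6464·2.598=1.679; a1+…+a3=1.618 < 1.679 ≤ a1+…+a4=2.598 → R4 fires; Z=1 G=3 X=3
Draw 9: a1=0.495, a2=0.414, a3=0.406, a4=0.735, a0=2.050; τ=−ln(0.4475)/2.050=0.392 → t=9.088 > T=8.78: stop.
Read off Z at T=8.78: 1

Z at T = 1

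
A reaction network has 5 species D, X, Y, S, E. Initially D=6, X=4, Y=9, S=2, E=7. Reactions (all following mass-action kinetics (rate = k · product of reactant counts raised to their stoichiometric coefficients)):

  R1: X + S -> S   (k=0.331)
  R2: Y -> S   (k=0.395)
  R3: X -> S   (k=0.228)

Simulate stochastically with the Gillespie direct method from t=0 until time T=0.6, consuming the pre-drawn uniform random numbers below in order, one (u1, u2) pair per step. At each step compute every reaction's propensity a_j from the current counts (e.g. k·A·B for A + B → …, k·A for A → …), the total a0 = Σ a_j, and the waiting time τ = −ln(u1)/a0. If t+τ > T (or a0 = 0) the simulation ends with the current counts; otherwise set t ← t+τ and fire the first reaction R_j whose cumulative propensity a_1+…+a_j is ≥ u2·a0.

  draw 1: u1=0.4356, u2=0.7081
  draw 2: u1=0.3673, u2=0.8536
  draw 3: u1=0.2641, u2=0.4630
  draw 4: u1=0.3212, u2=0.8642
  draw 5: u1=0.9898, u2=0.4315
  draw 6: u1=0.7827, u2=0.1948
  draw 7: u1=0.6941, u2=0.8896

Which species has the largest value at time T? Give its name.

Dominant species at T: E

t=0.000: D=6 X=4 Y=9 S=2 E=7
Draw 1: a1=2.648, a2=3.555, a3=0.912, a0=7.115; τ=−ln(0.4356)/7.115=0.117 → t=0.117; u2·a0=0.7081·7.115=5.038; a1=2.648 < 5.038 ≤ a1+a2=6.203 → R2 fires; D=6 X=4 Y=8 S=3 E=7
Draw 2: a1=3.972, a2=3.160, a3=0.912, a0=8.044; τ=−ln(0.3673)/8.044=0.125 → t=0.241; u2·a0=0.8536·8.044=6.866; a1=3.972 < 6.866 ≤ a1+a2=7.132 → R2 fires; D=6 X=4 Y=7 S=4 E=7
Draw 3: a1=5.296, a2=2.765, a3=0.912, a0=8.973; τ=−ln(0.2641)/8.973=0.148 → t=0.390; u2·a0=0.4630·8.973=4.154 ≤ a1=5.296 → R1 fires; D=6 X=3 Y=7 S=4 E=7
Draw 4: a1=3.972, a2=2.765, a3=0.684, a0=7.421; τ=−ln(0.3212)/7.421=0.153 → t=0.543; u2·a0=0.8642·7.421=6.413; a1=3.972 < 6.413 ≤ a1+a2=6.737 → R2 fires; D=6 X=3 Y=6 S=5 E=7
Draw 5: a1=4.965, a2=2.370, a3=0.684, a0=8.019; τ=−ln(0.9898)/8.019=0.001 → t=0.544; u2·a0=0.4315·8.019=3.460 ≤ a1=4.965 → R1 fires; D=6 X=2 Y=6 S=5 E=7
Draw 6: a1=3.310, a2=2.370, a3=0.456, a0=6.136; τ=−ln(0.7827)/6.136=0.040 → t=0.584; u2·a0=0.1948·6.136=1.195 ≤ a1=3.310 → R1 fires; D=6 X=1 Y=6 S=5 E=7
Draw 7: a1=1.655, a2=2.370, a3=0.228, a0=4.253; τ=−ln(0.6941)/4.253=0.086 → t=0.670 > T=0.6: stop.
At T=0.6: D=6 X=1 Y=6 S=5 E=7; the largest is E.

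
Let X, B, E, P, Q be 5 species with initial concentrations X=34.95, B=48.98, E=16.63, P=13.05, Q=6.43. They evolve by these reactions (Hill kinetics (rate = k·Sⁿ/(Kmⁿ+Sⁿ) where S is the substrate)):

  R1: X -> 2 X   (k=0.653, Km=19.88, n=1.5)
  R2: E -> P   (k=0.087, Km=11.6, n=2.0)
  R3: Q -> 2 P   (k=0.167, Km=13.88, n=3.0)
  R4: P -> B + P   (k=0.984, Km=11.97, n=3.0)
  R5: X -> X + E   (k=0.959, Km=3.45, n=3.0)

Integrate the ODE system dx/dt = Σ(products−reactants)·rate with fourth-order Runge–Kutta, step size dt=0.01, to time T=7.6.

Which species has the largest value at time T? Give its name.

Dominant species at T: B

RK4 with dt=0.01: 760 steps to T=7.6. Trajectory (selected grid times):
t=0.00: X=34.95 B=48.98 E=16.63 P=13.05 Q=6.43
t=0.84: X=35.33 B=49.45 E=17.38 P=13.13 Q=6.42
t=1.69: X=35.73 B=49.93 E=18.15 P=13.20 Q=6.40
t=2.53: X=36.11 B=50.40 E=18.90 P=13.28 Q=6.39
t=3.38: X=36.51 B=50.89 E=19.66 P=13.36 Q=6.38
t=4.22: X=36.90 B=51.37 E=20.41 P=13.44 Q=6.37
t=5.07: X=37.30 B=51.86 E=21.17 P=13.52 Q=6.35
t=5.91: X=37.70 B=52.35 E=21.92 P=13.60 Q=6.34
t=6.76: X=38.10 B=52.85 E=22.67 P=13.68 Q=6.33
t=7.60: X=38.50 B=53.35 E=23.42 P=13.77 Q=6.32
At T=7.6: X=38.50 B=53.35 E=23.42 P=13.77 Q=6.32; the largest is B.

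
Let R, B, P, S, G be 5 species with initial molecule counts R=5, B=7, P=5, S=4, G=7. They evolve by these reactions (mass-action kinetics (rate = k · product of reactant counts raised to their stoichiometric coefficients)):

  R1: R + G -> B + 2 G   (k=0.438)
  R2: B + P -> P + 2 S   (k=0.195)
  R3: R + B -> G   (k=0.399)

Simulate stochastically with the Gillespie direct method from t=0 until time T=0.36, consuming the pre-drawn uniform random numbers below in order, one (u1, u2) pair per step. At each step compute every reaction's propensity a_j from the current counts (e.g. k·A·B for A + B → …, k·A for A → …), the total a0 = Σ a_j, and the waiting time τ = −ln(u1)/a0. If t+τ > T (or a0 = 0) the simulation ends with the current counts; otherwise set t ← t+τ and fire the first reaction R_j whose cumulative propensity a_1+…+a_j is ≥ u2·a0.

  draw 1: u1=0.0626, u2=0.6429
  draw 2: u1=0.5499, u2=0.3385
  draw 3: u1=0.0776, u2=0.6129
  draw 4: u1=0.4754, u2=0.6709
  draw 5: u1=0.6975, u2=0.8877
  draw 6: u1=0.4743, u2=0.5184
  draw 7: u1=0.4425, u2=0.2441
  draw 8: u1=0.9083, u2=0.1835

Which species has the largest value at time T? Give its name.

Dominant species at T: G

t=0.000: R=5 B=7 P=5 S=4 G=7
Draw 1: a1=15.330, a2=6.825, a3=13.965, a0=36.120; τ=−ln(0.0626)/36.120=0.077 → t=0.077; u2·a0=0.6429·36.120=23.222; a1+a2=22.155 < 23.222 ≤ a1+…+a3=36.120 → R3 fires; R=4 B=6 P=5 S=4 G=8
Draw 2: a1=14.016, a2=5.850, a3=9.576, a0=29.442; τ=−ln(0.5499)/29.442=0.020 → t=0.097; u2·a0=0.3385·29.442=9.966 ≤ a1=14.016 → R1 fires; R=3 B=7 P=5 S=4 G=9
Draw 3: a1=11.826, a2=6.825, a3=8.379, a0=27.030; τ=−ln(0.0776)/27.030=0.095 → t=0.192; u2·a0=0.6129·27.030=16.567; a1=11.826 < 16.567 ≤ a1+a2=18.651 → R2 fires; R=3 B=6 P=5 S=6 G=9
Draw 4: a1=11.826, a2=5.850, a3=7.182, a0=24.858; τ=−ln(0.4754)/24.858=0.030 → t=0.222; u2·a0=0.6709·24.858=16.677; a1=11.826 < 16.677 ≤ a1+a2=17.676 → R2 fires; R=3 B=5 P=5 S=8 G=9
Draw 5: a1=11.826, a2=4.875, a3=5.985, a0=22.686; τ=−ln(0.6975)/22.686=0.016 → t=0.237; u2·a0=0.8877·22.686=20.138; a1+a2=16.701 < 20.138 ≤ a1+…+a3=22.686 → R3 fires; R=2 B=4 P=5 S=8 G=10
Draw 6: a1=8.760, a2=3.900, a3=3.192, a0=15.852; τ=−ln(0.4743)/15.852=0.047 → t=0.284; u2·a0=0.5184·15.852=8.218 ≤ a1=8.760 → R1 fires; R=1 B=5 P=5 S=8 G=11
Draw 7: a1=4.818, a2=4.875, a3=1.995, a0=11.688; τ=−ln(0.4425)/11.688=0.070 → t=0.354; u2·a0=0.2441·11.688=2.853 ≤ a1=4.818 → R1 fires; R=0 B=6 P=5 S=8 G=12
Draw 8: a1=0.000, a2=5.850, a3=0.000, a0=5.850; τ=−ln(0.9083)/5.850=0.016 → t=0.371 > T=0.36: stop.
At T=0.36: R=0 B=6 P=5 S=8 G=12; the largest is G.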